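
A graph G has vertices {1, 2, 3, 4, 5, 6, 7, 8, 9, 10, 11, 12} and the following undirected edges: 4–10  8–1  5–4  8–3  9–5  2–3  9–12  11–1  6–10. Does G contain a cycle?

No

The graph has 12 vertices, 9 edges, and 3 connected components.
A forest on 12 vertices with 3 components has exactly 9 edges, which matches — so no cycle.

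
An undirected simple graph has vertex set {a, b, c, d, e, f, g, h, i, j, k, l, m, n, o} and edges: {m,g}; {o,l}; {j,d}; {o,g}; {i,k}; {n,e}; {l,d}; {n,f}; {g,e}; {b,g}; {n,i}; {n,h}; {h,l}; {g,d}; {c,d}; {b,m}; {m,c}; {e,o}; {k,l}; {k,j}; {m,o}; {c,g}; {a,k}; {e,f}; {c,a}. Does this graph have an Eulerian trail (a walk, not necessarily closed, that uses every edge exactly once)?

Degrees: a:2, b:2, c:4, d:4, e:4, f:2, g:6, h:2, i:2, j:2, k:4, l:4, m:4, n:4, o:4
Odd-degree vertices: none (0 total).
With 0 odd-degree vertices and all edges in one connected piece, an Eulerian trail exists.

Yes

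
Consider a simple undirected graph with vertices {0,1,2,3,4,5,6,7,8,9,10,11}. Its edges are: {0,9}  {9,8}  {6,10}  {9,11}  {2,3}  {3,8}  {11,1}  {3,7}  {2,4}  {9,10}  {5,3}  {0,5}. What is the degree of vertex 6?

1

Neighbors of 6: 10.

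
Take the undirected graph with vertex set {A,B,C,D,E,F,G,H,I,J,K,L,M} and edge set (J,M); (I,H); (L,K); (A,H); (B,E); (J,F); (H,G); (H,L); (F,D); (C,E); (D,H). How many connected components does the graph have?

Component: {B, C, E}
Component: {A, D, F, G, H, I, J, K, L, M}

2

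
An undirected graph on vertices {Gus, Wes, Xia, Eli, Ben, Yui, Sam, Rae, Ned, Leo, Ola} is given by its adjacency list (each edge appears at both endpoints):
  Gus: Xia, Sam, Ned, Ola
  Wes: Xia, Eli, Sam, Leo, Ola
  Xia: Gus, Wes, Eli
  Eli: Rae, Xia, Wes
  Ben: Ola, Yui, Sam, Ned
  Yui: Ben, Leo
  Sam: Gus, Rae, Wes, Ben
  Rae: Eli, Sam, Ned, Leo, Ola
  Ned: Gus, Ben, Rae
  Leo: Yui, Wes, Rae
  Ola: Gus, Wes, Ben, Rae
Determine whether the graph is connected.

Starting from Gus and exploring outward reaches every vertex (Gus, Ola, Sam, Xia, Ned, Wes, Rae, Ben, Eli, Leo, Yui); the graph is connected.

Yes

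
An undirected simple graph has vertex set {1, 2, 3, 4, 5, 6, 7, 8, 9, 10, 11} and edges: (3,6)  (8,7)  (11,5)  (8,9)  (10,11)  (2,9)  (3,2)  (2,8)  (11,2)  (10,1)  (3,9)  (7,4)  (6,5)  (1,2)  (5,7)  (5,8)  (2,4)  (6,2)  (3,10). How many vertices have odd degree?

6

Degrees: 1:2, 2:7, 3:4, 4:2, 5:4, 6:3, 7:3, 8:4, 9:3, 10:3, 11:3
Odd-degree vertices: 2, 6, 7, 9, 10, 11.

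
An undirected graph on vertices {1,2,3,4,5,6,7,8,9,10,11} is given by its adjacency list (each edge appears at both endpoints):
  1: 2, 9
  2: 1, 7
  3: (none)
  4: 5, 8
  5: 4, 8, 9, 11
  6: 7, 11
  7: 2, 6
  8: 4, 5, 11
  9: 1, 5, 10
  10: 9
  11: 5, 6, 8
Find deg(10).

1

Neighbors of 10: 9.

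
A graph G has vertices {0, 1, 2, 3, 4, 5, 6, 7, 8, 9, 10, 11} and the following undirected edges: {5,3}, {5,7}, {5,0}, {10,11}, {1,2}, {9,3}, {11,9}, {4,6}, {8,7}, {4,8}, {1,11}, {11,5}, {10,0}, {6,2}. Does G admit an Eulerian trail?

Yes

Degrees: 0:2, 1:2, 2:2, 3:2, 4:2, 5:4, 6:2, 7:2, 8:2, 9:2, 10:2, 11:4
Odd-degree vertices: none (0 total).
With 0 odd-degree vertices and all edges in one connected piece, an Eulerian trail exists.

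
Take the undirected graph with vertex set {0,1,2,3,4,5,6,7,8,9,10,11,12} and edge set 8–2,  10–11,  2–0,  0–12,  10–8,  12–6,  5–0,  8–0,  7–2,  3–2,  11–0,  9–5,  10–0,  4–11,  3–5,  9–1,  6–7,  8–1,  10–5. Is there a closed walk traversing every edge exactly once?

No

Degrees: 0:6, 1:2, 2:4, 3:2, 4:1, 5:4, 6:2, 7:2, 8:4, 9:2, 10:4, 11:3, 12:2
4, 11 have odd degree; an Eulerian circuit needs every degree to be even, so none exists.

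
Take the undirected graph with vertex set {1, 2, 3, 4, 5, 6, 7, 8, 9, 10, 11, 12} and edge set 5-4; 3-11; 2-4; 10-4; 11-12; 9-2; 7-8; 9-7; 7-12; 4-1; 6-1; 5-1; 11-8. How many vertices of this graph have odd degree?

6

Degrees: 1:3, 2:2, 3:1, 4:4, 5:2, 6:1, 7:3, 8:2, 9:2, 10:1, 11:3, 12:2
Odd-degree vertices: 1, 3, 6, 7, 10, 11.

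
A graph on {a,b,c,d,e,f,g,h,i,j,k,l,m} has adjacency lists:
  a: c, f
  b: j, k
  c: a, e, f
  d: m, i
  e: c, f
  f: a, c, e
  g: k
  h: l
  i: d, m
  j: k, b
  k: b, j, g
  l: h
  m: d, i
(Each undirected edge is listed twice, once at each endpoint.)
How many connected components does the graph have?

4

Component: {h, l}
Component: {d, i, m}
Component: {a, c, e, f}
Component: {b, g, j, k}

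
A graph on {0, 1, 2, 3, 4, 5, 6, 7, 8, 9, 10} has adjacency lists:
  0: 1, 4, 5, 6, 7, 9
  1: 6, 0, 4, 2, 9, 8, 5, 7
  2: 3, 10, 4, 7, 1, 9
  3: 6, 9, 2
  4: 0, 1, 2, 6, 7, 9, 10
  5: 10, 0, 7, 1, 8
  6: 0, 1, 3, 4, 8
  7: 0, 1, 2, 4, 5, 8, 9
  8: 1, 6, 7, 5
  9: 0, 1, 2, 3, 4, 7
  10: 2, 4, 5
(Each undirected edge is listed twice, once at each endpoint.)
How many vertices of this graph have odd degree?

Degrees: 0:6, 1:8, 2:6, 3:3, 4:7, 5:5, 6:5, 7:7, 8:4, 9:6, 10:3
Odd-degree vertices: 3, 4, 5, 6, 7, 10.

6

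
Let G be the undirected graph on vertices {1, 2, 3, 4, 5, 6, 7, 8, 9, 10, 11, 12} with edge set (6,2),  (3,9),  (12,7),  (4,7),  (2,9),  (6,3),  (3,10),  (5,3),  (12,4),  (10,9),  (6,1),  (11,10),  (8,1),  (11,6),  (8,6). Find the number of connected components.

Component: {4, 7, 12}
Component: {1, 2, 3, 5, 6, 8, 9, 10, 11}

2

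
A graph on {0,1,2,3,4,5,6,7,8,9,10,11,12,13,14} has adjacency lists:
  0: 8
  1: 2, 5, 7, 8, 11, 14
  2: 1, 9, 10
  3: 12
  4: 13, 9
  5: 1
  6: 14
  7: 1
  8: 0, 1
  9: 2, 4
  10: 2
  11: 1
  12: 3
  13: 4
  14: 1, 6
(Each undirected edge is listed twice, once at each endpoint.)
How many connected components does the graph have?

Component: {3, 12}
Component: {0, 1, 2, 4, 5, 6, 7, 8, 9, 10, 11, 13, 14}

2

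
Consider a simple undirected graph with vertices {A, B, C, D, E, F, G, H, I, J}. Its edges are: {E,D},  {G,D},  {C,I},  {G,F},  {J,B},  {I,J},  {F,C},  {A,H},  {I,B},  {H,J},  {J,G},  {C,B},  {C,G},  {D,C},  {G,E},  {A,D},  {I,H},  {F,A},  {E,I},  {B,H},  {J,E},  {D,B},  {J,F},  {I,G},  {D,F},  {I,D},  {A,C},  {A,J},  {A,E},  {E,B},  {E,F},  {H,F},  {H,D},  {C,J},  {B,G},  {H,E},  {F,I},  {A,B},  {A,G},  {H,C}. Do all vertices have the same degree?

Degrees: A:8, B:8, C:8, D:8, E:8, F:8, G:8, H:8, I:8, J:8
All degrees equal 8; the graph is regular.

Yes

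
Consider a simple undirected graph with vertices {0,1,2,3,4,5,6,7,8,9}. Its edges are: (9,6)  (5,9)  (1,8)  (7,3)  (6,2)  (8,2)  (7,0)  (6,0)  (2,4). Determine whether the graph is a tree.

Yes

The graph has 10 vertices and 9 edges.
Connected and |E| = |V| - 1, which characterizes a tree.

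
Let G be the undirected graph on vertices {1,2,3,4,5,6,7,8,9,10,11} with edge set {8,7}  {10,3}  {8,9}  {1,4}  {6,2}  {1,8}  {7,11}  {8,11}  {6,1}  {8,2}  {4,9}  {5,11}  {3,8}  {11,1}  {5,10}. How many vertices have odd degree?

0

Degrees: 1:4, 2:2, 3:2, 4:2, 5:2, 6:2, 7:2, 8:6, 9:2, 10:2, 11:4
Odd-degree vertices: none.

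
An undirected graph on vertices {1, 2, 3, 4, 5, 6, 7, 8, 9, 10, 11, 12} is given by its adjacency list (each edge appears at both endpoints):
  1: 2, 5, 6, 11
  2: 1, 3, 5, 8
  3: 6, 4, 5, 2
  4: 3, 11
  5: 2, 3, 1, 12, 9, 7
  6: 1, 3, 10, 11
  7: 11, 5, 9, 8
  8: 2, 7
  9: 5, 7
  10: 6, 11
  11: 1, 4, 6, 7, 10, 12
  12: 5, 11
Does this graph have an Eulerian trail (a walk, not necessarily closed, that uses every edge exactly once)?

Yes

Degrees: 1:4, 2:4, 3:4, 4:2, 5:6, 6:4, 7:4, 8:2, 9:2, 10:2, 11:6, 12:2
Odd-degree vertices: none (0 total).
With 0 odd-degree vertices and all edges in one connected piece, an Eulerian trail exists.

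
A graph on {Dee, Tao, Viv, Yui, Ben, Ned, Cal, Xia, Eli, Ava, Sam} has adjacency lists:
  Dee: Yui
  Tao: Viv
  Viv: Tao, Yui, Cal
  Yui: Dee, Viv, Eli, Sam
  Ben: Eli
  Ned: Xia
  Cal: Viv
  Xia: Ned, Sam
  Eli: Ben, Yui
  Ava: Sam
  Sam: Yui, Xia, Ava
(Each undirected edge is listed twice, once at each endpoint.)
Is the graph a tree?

|V| = 11, |E| = 10.
It is connected with exactly 10 edges, hence acyclic — it is a tree.

Yes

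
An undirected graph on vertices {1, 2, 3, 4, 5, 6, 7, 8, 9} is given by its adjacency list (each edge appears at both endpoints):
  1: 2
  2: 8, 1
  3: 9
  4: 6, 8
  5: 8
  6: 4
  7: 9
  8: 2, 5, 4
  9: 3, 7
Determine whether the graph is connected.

No

Component: {3, 7, 9}
Component: {1, 2, 4, 5, 6, 8}
No edge joins these 2 groups, so the graph is disconnected.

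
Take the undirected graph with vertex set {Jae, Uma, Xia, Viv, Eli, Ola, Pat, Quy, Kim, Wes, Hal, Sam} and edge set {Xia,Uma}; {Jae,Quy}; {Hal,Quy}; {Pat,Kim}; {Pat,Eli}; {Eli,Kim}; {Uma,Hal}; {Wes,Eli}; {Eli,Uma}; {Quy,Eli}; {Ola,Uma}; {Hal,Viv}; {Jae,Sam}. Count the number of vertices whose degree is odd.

8

Degrees: Jae:2, Uma:4, Xia:1, Viv:1, Eli:5, Ola:1, Pat:2, Quy:3, Kim:2, Wes:1, Hal:3, Sam:1
Odd-degree vertices: Xia, Viv, Eli, Ola, Quy, Wes, Hal, Sam.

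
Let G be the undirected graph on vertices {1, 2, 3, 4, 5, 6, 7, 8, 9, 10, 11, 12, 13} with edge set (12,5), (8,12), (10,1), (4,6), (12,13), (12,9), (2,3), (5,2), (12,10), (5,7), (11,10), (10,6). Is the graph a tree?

|V| = 13, |E| = 12.
It is connected with exactly 12 edges, hence acyclic — it is a tree.

Yes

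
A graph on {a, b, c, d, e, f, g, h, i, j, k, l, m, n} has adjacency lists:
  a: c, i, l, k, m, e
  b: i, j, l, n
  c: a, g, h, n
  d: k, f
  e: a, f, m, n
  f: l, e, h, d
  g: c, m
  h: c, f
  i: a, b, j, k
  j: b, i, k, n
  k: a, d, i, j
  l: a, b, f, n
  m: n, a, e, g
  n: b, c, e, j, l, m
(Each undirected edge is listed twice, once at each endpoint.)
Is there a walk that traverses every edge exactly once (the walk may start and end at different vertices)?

Yes

Degrees: a:6, b:4, c:4, d:2, e:4, f:4, g:2, h:2, i:4, j:4, k:4, l:4, m:4, n:6
Odd-degree vertices: none (0 total).
The non-isolated vertices are connected and exactly 0 have odd degree, so an Eulerian trail exists.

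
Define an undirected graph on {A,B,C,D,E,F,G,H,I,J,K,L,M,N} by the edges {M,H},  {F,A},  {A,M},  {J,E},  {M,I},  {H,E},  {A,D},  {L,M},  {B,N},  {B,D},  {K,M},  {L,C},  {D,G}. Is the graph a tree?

The graph has 14 vertices and 13 edges.
Connected and |E| = |V| - 1, which characterizes a tree.

Yes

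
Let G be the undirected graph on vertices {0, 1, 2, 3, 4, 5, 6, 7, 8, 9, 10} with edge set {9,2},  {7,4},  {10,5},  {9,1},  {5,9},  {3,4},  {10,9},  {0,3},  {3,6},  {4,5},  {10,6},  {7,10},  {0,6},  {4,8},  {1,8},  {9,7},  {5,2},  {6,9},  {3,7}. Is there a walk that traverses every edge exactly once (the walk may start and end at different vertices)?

Yes

Degrees: 0:2, 1:2, 2:2, 3:4, 4:4, 5:4, 6:4, 7:4, 8:2, 9:6, 10:4
Odd-degree vertices: none (0 total).
The non-isolated vertices are connected and exactly 0 have odd degree, so an Eulerian trail exists.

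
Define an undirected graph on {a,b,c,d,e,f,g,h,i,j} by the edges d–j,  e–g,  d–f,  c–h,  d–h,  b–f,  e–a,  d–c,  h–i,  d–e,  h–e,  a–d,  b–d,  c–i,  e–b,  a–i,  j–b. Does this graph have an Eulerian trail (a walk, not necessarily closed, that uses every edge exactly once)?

No

Degrees: a:3, b:4, c:3, d:7, e:5, f:2, g:1, h:4, i:3, j:2
Odd-degree vertices: a, c, d, e, g, i (6 total).
An Eulerian trail requires 0 or 2 odd-degree vertices; here there are 6.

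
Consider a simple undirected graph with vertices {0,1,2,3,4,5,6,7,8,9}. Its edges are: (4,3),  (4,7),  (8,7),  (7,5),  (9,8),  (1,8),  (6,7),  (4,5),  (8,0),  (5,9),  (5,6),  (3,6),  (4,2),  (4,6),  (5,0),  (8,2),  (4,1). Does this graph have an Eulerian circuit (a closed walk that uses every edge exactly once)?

Degrees: 0:2, 1:2, 2:2, 3:2, 4:6, 5:5, 6:4, 7:4, 8:5, 9:2
Vertices with odd degree: 5, 8. An Eulerian circuit requires all degrees even.

No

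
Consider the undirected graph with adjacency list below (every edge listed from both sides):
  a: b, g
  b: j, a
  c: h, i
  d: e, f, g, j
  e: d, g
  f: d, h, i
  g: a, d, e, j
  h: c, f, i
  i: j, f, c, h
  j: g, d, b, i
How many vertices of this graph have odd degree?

2

Degrees: a:2, b:2, c:2, d:4, e:2, f:3, g:4, h:3, i:4, j:4
Odd-degree vertices: f, h.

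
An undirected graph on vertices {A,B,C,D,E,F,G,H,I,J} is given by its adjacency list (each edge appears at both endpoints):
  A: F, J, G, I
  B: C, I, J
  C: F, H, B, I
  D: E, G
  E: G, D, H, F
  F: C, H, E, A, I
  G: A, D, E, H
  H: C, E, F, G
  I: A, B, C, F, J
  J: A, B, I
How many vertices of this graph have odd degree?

Degrees: A:4, B:3, C:4, D:2, E:4, F:5, G:4, H:4, I:5, J:3
Odd-degree vertices: B, F, I, J.

4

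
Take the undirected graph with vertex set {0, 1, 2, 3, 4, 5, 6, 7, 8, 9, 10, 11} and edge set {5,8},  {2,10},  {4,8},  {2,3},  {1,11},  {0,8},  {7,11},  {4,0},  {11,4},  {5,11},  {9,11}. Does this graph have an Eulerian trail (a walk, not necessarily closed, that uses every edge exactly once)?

No

Degrees: 0:2, 1:1, 2:2, 3:1, 4:3, 5:2, 6:0, 7:1, 8:3, 9:1, 10:1, 11:5
Odd-degree vertices: 1, 3, 4, 7, 8, 9, 10, 11 (8 total).
An Eulerian trail requires 0 or 2 odd-degree vertices; here there are 8.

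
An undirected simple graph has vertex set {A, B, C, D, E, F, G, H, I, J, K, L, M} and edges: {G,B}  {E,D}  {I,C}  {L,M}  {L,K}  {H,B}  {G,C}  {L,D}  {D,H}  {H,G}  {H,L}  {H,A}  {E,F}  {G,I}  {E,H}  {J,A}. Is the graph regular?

Degrees: A:2, B:2, C:2, D:3, E:3, F:1, G:4, H:6, I:2, J:1, K:1, L:4, M:1
Vertex F has degree 1 while H has degree 6, so the graph is not regular.

No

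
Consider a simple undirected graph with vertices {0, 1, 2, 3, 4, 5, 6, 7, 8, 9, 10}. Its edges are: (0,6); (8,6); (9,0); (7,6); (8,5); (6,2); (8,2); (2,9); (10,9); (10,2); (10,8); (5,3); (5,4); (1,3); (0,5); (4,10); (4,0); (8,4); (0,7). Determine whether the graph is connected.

A breadth-first search from 0 visits 0, 5, 7, 4, 9, 6, 8, 3, 10, 2, 1 — all 11 vertices — so the graph is connected.

Yes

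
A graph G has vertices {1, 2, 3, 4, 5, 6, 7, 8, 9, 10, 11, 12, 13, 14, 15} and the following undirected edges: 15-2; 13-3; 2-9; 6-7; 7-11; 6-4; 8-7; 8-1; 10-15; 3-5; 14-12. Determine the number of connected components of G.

Component: {12, 14}
Component: {3, 5, 13}
Component: {2, 9, 10, 15}
Component: {1, 4, 6, 7, 8, 11}

4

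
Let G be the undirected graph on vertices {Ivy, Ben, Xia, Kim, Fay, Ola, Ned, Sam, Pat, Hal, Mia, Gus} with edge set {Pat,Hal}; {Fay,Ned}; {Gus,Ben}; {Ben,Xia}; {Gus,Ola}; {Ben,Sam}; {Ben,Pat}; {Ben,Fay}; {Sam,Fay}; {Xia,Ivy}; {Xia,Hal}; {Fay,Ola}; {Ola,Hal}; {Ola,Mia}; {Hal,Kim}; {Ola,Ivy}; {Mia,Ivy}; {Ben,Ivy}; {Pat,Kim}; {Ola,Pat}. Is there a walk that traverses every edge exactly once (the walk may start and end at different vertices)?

Yes

Degrees: Ivy:4, Ben:6, Xia:3, Kim:2, Fay:4, Ola:6, Ned:1, Sam:2, Pat:4, Hal:4, Mia:2, Gus:2
Odd-degree vertices: Xia, Ned (2 total).
The non-isolated vertices are connected and exactly 2 have odd degree, so an Eulerian trail exists (from Xia to Ned).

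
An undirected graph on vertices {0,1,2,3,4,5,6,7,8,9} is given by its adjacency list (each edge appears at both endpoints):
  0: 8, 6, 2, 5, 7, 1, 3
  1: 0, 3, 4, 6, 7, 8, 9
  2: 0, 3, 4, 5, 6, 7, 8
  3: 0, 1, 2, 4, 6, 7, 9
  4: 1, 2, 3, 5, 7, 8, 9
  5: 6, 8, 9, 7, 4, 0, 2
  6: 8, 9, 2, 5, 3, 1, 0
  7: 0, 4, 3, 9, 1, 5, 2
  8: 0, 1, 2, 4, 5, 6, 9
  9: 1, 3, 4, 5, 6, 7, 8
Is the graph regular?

Degrees: 0:7, 1:7, 2:7, 3:7, 4:7, 5:7, 6:7, 7:7, 8:7, 9:7
Every vertex has degree 7, so the graph is 7-regular.

Yes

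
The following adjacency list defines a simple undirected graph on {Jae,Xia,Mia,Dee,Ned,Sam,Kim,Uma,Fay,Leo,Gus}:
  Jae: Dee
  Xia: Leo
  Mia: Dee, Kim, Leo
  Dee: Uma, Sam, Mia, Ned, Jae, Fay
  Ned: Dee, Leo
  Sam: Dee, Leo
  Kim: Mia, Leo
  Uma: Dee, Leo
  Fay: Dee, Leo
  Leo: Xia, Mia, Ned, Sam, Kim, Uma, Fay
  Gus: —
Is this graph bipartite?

No

The cycle Mia-Kim-Leo-Mia has length 3, which is odd, so the graph is not bipartite.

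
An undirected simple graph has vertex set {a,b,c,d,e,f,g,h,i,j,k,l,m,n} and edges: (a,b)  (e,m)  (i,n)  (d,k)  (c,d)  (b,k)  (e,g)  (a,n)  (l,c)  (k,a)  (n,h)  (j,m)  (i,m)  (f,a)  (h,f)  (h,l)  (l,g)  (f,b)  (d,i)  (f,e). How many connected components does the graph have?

Component: {a, b, c, d, e, f, g, h, i, j, k, l, m, n}

1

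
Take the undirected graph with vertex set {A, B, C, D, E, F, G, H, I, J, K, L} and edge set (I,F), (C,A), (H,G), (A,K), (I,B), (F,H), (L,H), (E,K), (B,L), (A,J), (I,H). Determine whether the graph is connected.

Component: {D}
Component: {A, C, E, J, K}
Component: {B, F, G, H, I, L}
There are 3 separate components, so the graph is not connected.

No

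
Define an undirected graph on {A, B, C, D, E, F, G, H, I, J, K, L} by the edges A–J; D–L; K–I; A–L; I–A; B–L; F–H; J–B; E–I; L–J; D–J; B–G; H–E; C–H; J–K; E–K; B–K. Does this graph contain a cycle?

The graph has 12 vertices, 17 edges, and 1 connected component.
Since 17 > 12 - 1, a cycle must exist; for instance K-E-I-K.

Yes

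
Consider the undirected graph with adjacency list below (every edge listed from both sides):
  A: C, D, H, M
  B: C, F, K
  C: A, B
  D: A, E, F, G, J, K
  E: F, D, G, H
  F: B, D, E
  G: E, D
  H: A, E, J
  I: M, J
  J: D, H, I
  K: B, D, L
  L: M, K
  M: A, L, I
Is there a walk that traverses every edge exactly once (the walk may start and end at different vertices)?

No

Degrees: A:4, B:3, C:2, D:6, E:4, F:3, G:2, H:3, I:2, J:3, K:3, L:2, M:3
Odd-degree vertices: B, F, H, J, K, M (6 total).
An Eulerian trail requires 0 or 2 odd-degree vertices; here there are 6.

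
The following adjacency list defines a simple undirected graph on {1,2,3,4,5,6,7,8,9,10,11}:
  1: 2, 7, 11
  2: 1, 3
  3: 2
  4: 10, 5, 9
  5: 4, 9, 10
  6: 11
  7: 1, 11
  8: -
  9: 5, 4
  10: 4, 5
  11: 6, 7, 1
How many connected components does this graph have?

3

Component: {8}
Component: {4, 5, 9, 10}
Component: {1, 2, 3, 6, 7, 11}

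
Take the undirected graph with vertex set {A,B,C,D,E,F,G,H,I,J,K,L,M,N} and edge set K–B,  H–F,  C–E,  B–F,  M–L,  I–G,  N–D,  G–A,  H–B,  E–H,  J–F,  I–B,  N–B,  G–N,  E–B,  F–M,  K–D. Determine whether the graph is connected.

Yes

Starting from A and exploring outward reaches every vertex (A, G, I, N, B, D, E, F, K, H, C, M, J, L); the graph is connected.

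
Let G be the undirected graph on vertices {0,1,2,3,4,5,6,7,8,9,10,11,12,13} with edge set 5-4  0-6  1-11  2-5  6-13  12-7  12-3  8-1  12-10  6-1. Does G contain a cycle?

No

|V| = 14, |E| = 10, number of components = 4.
A forest on 14 vertices with 4 components has exactly 10 edges, which matches — so no cycle.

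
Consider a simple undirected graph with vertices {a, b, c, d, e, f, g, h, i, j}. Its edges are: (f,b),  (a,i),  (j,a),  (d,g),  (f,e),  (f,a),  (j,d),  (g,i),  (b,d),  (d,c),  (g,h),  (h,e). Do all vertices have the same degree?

No

Degrees: a:3, b:2, c:1, d:4, e:2, f:3, g:3, h:2, i:2, j:2
Vertex c has degree 1 while d has degree 4, so the graph is not regular.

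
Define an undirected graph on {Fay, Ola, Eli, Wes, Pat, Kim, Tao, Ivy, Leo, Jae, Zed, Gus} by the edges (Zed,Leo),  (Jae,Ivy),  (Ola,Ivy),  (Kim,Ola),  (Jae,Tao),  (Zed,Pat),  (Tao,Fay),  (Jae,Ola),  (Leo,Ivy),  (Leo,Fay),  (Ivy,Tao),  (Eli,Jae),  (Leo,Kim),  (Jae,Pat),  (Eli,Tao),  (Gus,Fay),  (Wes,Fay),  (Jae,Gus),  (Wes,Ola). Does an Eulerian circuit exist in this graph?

Yes

Degrees: Fay:4, Ola:4, Eli:2, Wes:2, Pat:2, Kim:2, Tao:4, Ivy:4, Leo:4, Jae:6, Zed:2, Gus:2
All degrees are even and the non-isolated vertices are connected — an Eulerian circuit exists.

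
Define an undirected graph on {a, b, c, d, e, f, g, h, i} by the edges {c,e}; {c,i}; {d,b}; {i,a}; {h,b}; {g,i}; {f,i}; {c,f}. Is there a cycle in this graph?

Yes

|V| = 9, |E| = 8, number of components = 2.
One cycle is i-c-f-i.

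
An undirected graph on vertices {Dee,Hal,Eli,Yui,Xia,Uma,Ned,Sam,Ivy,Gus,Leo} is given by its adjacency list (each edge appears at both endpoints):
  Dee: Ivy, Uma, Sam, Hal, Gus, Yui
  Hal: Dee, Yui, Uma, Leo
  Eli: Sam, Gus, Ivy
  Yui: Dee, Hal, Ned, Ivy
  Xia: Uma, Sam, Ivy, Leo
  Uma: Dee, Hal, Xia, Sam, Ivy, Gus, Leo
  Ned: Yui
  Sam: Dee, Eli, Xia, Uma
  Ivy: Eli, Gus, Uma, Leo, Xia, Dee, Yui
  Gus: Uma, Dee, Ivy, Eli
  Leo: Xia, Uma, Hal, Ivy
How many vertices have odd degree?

4

Degrees: Dee:6, Hal:4, Eli:3, Yui:4, Xia:4, Uma:7, Ned:1, Sam:4, Ivy:7, Gus:4, Leo:4
Odd-degree vertices: Eli, Uma, Ned, Ivy.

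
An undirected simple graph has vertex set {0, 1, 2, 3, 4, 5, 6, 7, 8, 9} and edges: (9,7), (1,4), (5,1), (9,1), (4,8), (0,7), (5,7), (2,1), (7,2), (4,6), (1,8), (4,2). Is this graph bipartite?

No

The cycle 1-4-2-1 has length 3, which is odd, so the graph is not bipartite.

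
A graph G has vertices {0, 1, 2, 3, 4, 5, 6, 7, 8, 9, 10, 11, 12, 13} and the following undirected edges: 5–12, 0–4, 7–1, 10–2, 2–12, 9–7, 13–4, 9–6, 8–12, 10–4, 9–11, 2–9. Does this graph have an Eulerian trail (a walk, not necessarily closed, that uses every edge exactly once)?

No

Degrees: 0:1, 1:1, 2:3, 3:0, 4:3, 5:1, 6:1, 7:2, 8:1, 9:4, 10:2, 11:1, 12:3, 13:1
Odd-degree vertices: 0, 1, 2, 4, 5, 6, 8, 11, 12, 13 (10 total).
With 10 odd-degree vertices (more than two), no single trail can use every edge.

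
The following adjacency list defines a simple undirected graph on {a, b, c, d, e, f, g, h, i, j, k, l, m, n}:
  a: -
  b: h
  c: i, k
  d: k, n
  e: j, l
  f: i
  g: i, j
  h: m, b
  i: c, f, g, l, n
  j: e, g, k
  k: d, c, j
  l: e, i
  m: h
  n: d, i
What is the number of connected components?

3

Component: {a}
Component: {b, h, m}
Component: {c, d, e, f, g, i, j, k, l, n}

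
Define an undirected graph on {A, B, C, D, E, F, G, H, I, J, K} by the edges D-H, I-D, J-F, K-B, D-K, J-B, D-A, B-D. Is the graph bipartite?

The cycle D-B-K-D has length 3, which is odd, so the graph is not bipartite.

No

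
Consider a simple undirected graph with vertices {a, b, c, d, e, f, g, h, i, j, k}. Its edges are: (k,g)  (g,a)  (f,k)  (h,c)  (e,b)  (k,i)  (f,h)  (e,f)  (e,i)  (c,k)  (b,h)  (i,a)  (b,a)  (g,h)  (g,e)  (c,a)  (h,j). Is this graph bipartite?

A valid 2-coloring puts {b, c, d, f, g, i, j} on one side and {a, e, h, k} on the other; every edge crosses between the two sides.

Yes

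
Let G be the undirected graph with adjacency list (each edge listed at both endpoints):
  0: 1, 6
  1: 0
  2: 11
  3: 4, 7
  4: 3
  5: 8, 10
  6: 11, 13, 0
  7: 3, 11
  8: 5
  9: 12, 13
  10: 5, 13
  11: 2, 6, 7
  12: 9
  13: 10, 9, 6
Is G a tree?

The graph has 14 vertices and 13 edges.
Connected and |E| = |V| - 1, which characterizes a tree.

Yes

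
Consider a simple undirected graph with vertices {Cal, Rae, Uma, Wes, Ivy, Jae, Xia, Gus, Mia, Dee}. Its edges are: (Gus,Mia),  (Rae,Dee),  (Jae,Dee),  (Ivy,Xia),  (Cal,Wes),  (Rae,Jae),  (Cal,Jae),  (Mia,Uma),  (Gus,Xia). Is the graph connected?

Component: {Cal, Rae, Wes, Jae, Dee}
Component: {Uma, Ivy, Xia, Gus, Mia}
No edge joins these 2 groups, so the graph is disconnected.

No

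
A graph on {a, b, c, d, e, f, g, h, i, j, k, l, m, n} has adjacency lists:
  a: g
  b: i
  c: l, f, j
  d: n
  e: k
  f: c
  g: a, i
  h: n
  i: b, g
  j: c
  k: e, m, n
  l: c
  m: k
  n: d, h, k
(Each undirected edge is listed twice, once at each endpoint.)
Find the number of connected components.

3

Component: {a, b, g, i}
Component: {c, f, j, l}
Component: {d, e, h, k, m, n}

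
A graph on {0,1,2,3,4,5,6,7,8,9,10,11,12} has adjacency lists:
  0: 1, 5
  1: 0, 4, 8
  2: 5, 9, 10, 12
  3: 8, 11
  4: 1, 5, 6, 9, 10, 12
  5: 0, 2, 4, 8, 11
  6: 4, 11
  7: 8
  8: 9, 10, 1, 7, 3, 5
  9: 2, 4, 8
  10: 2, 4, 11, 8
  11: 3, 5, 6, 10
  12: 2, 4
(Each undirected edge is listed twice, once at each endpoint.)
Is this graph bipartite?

A valid 2-coloring puts {1, 3, 5, 6, 7, 9, 10, 12} on one side and {0, 2, 4, 8, 11} on the other; every edge crosses between the two sides.

Yes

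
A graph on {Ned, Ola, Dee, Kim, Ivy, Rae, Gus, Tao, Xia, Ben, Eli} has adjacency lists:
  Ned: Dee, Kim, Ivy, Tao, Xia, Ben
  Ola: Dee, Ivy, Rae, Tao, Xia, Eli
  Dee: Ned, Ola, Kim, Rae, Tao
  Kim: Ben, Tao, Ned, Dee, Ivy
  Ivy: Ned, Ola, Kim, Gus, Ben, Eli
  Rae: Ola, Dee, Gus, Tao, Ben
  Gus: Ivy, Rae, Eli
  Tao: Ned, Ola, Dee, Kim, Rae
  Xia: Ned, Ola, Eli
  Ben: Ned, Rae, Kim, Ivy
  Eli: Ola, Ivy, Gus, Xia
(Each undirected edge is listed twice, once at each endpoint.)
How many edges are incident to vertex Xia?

Neighbors of Xia: Ned, Ola, Eli.

3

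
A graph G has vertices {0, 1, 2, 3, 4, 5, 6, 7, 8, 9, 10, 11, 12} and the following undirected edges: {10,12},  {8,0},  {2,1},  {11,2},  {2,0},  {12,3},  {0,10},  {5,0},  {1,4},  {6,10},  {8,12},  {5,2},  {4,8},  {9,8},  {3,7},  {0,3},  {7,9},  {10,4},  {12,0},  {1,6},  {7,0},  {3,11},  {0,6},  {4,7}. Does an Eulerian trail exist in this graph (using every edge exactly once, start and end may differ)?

Degrees: 0:8, 1:3, 2:4, 3:4, 4:4, 5:2, 6:3, 7:4, 8:4, 9:2, 10:4, 11:2, 12:4
Odd-degree vertices: 1, 6 (2 total).
With 2 odd-degree vertices and all edges in one connected piece, an Eulerian trail exists (from 1 to 6).

Yes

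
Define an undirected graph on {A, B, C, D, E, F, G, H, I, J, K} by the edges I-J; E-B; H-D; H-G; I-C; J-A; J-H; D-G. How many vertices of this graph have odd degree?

Degrees: A:1, B:1, C:1, D:2, E:1, F:0, G:2, H:3, I:2, J:3, K:0
Odd-degree vertices: A, B, C, E, H, J.

6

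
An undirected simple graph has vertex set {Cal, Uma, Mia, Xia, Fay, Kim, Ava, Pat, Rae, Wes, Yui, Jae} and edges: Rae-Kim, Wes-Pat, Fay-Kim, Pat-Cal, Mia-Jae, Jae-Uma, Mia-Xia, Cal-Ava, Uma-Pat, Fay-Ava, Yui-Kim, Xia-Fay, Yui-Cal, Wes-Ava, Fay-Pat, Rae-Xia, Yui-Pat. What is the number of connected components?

Component: {Cal, Uma, Mia, Xia, Fay, Kim, Ava, Pat, Rae, Wes, Yui, Jae}

1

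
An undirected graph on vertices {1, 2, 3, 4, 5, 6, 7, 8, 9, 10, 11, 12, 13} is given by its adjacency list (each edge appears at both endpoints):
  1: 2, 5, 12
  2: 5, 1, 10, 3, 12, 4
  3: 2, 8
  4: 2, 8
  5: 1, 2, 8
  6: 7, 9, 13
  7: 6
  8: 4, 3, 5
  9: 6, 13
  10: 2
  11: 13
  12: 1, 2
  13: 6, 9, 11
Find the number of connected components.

Component: {6, 7, 9, 11, 13}
Component: {1, 2, 3, 4, 5, 8, 10, 12}

2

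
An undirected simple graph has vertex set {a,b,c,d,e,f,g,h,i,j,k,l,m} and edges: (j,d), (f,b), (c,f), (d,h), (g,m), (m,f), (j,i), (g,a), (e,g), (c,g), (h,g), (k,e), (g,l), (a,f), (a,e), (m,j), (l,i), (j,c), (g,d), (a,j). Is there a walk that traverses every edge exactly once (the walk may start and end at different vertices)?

Degrees: a:4, b:1, c:3, d:3, e:3, f:4, g:7, h:2, i:2, j:5, k:1, l:2, m:3
Odd-degree vertices: b, c, d, e, g, j, k, m (8 total).
An Eulerian trail requires 0 or 2 odd-degree vertices; here there are 8.

No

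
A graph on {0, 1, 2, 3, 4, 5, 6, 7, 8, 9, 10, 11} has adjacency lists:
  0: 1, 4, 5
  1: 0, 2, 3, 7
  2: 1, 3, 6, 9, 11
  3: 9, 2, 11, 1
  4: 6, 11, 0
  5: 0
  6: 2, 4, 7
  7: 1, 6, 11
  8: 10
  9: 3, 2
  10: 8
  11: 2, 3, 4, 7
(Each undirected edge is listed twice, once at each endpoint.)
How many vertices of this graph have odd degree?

Degrees: 0:3, 1:4, 2:5, 3:4, 4:3, 5:1, 6:3, 7:3, 8:1, 9:2, 10:1, 11:4
Odd-degree vertices: 0, 2, 4, 5, 6, 7, 8, 10.

8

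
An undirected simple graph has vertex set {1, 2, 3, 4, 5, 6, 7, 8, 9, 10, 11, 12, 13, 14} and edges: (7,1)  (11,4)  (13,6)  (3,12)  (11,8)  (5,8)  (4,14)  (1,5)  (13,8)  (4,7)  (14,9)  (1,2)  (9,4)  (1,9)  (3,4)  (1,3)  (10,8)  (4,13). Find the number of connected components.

Component: {1, 2, 3, 4, 5, 6, 7, 8, 9, 10, 11, 12, 13, 14}

1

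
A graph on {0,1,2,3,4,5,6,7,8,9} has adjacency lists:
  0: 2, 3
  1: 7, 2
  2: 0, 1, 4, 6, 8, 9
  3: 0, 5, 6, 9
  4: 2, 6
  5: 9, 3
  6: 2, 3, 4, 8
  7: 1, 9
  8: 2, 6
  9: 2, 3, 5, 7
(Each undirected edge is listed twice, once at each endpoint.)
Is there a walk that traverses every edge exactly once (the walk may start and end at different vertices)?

Yes

Degrees: 0:2, 1:2, 2:6, 3:4, 4:2, 5:2, 6:4, 7:2, 8:2, 9:4
Odd-degree vertices: none (0 total).
The non-isolated vertices are connected and exactly 0 have odd degree, so an Eulerian trail exists.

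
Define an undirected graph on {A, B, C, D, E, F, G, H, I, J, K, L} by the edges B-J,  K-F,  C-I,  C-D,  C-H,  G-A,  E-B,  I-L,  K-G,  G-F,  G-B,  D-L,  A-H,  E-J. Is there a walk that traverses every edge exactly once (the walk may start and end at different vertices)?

Yes

Degrees: A:2, B:3, C:3, D:2, E:2, F:2, G:4, H:2, I:2, J:2, K:2, L:2
Odd-degree vertices: B, C (2 total).
The non-isolated vertices are connected and exactly 2 have odd degree, so an Eulerian trail exists (from B to C).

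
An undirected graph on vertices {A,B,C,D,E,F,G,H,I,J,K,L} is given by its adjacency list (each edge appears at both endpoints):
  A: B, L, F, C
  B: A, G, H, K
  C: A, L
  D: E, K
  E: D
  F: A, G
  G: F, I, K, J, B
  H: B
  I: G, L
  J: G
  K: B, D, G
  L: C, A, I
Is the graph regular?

No

Degrees: A:4, B:4, C:2, D:2, E:1, F:2, G:5, H:1, I:2, J:1, K:3, L:3
Degrees are not all equal (e.g. deg(E)=1 but deg(G)=5); not regular.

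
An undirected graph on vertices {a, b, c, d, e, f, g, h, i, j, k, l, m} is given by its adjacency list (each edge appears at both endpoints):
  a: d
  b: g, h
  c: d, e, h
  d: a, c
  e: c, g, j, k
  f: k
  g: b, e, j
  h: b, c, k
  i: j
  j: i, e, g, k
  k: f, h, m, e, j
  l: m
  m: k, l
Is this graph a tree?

No

The graph has 13 vertices and 16 edges.
Connected but with 16 > 12 edges, so it has a cycle and is not a tree.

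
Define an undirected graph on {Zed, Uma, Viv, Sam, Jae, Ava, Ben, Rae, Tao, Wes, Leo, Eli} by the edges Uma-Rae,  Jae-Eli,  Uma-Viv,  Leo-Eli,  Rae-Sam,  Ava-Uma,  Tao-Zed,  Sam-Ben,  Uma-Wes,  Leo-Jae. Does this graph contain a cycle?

The graph has 12 vertices, 10 edges, and 3 connected components.
Since 10 > 12 - 3, a cycle must exist; for instance Jae-Leo-Eli-Jae.

Yes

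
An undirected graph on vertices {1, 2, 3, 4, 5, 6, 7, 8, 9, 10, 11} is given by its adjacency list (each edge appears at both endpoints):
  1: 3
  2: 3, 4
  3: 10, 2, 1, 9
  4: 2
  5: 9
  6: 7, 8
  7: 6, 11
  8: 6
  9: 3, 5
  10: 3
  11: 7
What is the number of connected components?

2

Component: {6, 7, 8, 11}
Component: {1, 2, 3, 4, 5, 9, 10}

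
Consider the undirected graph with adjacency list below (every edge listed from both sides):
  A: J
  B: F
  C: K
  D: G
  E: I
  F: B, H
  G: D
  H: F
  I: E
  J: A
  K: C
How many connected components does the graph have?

5

Component: {A, J}
Component: {C, K}
Component: {D, G}
Component: {E, I}
Component: {B, F, H}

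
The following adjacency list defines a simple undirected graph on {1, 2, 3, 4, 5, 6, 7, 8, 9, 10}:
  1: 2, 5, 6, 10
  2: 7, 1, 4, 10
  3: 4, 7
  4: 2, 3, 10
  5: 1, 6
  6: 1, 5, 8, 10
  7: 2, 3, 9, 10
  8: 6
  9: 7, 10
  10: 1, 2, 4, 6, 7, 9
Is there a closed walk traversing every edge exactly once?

No

Degrees: 1:4, 2:4, 3:2, 4:3, 5:2, 6:4, 7:4, 8:1, 9:2, 10:6
Vertices with odd degree: 4, 8. An Eulerian circuit requires all degrees even.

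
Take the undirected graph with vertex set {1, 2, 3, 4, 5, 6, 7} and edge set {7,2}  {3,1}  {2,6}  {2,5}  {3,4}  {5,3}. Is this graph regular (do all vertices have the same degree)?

No

Degrees: 1:1, 2:3, 3:3, 4:1, 5:2, 6:1, 7:1
Degrees are not all equal (e.g. deg(1)=1 but deg(2)=3); not regular.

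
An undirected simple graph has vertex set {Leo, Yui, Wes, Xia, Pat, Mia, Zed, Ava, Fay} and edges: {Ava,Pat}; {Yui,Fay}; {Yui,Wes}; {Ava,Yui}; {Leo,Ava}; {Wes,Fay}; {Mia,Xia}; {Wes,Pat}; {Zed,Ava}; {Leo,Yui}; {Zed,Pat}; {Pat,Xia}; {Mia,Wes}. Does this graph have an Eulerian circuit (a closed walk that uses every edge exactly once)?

Degrees: Leo:2, Yui:4, Wes:4, Xia:2, Pat:4, Mia:2, Zed:2, Ava:4, Fay:2
All degrees are even and the non-isolated vertices are connected — an Eulerian circuit exists.

Yes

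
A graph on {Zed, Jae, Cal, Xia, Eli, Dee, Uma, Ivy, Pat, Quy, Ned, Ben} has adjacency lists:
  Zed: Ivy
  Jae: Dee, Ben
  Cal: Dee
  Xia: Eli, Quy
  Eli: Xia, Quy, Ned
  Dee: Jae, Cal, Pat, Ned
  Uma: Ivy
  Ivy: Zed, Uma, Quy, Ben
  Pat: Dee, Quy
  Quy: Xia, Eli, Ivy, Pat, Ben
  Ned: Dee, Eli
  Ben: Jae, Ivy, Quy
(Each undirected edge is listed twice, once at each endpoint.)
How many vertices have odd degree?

Degrees: Zed:1, Jae:2, Cal:1, Xia:2, Eli:3, Dee:4, Uma:1, Ivy:4, Pat:2, Quy:5, Ned:2, Ben:3
Odd-degree vertices: Zed, Cal, Eli, Uma, Quy, Ben.

6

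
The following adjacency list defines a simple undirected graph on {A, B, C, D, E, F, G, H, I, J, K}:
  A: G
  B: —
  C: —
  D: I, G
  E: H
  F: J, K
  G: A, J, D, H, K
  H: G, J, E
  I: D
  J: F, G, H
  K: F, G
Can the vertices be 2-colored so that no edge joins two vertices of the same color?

No

The cycle H-J-G-H has length 3, which is odd, so the graph is not bipartite.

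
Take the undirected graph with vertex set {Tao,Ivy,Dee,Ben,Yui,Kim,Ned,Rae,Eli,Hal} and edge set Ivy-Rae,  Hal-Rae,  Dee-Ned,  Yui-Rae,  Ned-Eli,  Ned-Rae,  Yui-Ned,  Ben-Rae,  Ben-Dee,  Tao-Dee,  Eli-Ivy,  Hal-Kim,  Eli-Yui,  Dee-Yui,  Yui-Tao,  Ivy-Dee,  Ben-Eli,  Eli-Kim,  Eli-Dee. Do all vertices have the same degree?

Degrees: Tao:2, Ivy:3, Dee:6, Ben:3, Yui:5, Kim:2, Ned:4, Rae:5, Eli:6, Hal:2
Degrees are not all equal (e.g. deg(Tao)=2 but deg(Dee)=6); not regular.

No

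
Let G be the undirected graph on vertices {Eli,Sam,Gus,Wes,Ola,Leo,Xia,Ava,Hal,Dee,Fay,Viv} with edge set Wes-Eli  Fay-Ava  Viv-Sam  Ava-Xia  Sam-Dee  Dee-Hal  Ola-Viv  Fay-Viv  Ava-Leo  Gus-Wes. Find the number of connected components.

Component: {Eli, Gus, Wes}
Component: {Sam, Ola, Leo, Xia, Ava, Hal, Dee, Fay, Viv}

2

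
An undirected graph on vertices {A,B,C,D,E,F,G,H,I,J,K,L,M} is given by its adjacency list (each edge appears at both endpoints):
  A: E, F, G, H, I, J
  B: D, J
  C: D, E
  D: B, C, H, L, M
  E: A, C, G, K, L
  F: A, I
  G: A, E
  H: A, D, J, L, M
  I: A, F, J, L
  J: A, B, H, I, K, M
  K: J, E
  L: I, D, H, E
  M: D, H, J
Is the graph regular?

No

Degrees: A:6, B:2, C:2, D:5, E:5, F:2, G:2, H:5, I:4, J:6, K:2, L:4, M:3
Vertex B has degree 2 while A has degree 6, so the graph is not regular.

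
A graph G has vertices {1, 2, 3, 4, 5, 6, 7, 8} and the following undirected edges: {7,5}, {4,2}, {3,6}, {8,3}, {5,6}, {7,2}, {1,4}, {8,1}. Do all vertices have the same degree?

Degrees: 1:2, 2:2, 3:2, 4:2, 5:2, 6:2, 7:2, 8:2
Every vertex has degree 2, so the graph is 2-regular.

Yes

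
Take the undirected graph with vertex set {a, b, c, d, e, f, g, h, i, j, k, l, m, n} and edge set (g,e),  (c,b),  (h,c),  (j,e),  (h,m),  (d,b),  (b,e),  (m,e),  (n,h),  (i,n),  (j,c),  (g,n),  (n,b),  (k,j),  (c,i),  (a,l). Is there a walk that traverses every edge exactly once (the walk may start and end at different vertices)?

Degrees: a:1, b:4, c:4, d:1, e:4, f:0, g:2, h:3, i:2, j:3, k:1, l:1, m:2, n:4
Odd-degree vertices: a, d, h, j, k, l (6 total).
An Eulerian trail requires 0 or 2 odd-degree vertices; here there are 6.

No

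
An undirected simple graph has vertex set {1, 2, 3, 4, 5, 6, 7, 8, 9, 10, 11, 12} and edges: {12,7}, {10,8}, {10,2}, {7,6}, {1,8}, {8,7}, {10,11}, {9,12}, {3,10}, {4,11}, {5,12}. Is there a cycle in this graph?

|V| = 12, |E| = 11, number of components = 1.
A forest on 12 vertices with 1 component has exactly 11 edges, which matches — so no cycle.

No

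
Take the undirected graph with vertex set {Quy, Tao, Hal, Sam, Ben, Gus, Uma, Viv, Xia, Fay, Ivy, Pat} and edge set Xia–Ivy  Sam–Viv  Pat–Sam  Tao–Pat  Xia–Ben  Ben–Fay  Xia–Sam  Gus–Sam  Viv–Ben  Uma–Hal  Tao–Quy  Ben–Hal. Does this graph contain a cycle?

Yes

|V| = 12, |E| = 12, number of components = 1.
One cycle is Sam-Xia-Ben-Viv-Sam.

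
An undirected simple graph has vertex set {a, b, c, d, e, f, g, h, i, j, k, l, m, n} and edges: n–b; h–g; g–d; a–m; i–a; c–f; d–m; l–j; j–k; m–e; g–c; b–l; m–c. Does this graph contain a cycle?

|V| = 14, |E| = 13, number of components = 2.
Since 13 > 14 - 2, a cycle must exist; for instance m-c-g-d-m.

Yes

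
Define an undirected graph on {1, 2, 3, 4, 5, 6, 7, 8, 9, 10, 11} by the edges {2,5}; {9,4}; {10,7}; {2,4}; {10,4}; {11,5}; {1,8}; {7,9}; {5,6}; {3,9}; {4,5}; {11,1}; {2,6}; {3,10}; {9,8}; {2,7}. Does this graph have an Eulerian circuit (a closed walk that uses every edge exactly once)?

No

Degrees: 1:2, 2:4, 3:2, 4:4, 5:4, 6:2, 7:3, 8:2, 9:4, 10:3, 11:2
7, 10 have odd degree; an Eulerian circuit needs every degree to be even, so none exists.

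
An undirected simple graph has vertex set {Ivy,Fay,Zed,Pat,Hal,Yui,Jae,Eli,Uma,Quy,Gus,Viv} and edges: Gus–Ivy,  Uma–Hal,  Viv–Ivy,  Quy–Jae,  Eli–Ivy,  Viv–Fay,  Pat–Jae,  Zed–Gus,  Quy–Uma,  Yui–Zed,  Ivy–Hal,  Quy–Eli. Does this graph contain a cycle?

Yes

|V| = 12, |E| = 12, number of components = 1.
One cycle is Ivy-Eli-Quy-Uma-Hal-Ivy.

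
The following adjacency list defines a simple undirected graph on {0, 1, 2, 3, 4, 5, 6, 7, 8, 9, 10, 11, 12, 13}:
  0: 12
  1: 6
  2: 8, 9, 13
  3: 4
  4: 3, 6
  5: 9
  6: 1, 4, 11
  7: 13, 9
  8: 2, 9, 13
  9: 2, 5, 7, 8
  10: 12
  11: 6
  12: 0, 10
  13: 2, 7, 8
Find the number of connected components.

3

Component: {0, 10, 12}
Component: {1, 3, 4, 6, 11}
Component: {2, 5, 7, 8, 9, 13}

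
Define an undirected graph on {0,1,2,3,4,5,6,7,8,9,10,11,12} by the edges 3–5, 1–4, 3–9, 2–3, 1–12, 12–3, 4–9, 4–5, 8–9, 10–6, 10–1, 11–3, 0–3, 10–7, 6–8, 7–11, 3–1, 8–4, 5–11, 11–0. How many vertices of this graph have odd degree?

Degrees: 0:2, 1:4, 2:1, 3:7, 4:4, 5:3, 6:2, 7:2, 8:3, 9:3, 10:3, 11:4, 12:2
Odd-degree vertices: 2, 3, 5, 8, 9, 10.

6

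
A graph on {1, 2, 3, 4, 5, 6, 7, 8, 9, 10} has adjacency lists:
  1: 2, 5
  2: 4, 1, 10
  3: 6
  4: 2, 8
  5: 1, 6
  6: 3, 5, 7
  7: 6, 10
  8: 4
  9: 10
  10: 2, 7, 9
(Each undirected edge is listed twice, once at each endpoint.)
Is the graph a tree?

The graph has 10 vertices and 10 edges.
Connected but with 10 > 9 edges, so it has a cycle and is not a tree.

No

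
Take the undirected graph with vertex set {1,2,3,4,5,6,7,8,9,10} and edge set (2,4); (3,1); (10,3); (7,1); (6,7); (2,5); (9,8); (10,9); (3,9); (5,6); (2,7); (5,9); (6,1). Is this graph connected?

Starting from 1 and exploring outward reaches every vertex (1, 7, 3, 6, 2, 9, 10, 5, 4, 8); the graph is connected.

Yes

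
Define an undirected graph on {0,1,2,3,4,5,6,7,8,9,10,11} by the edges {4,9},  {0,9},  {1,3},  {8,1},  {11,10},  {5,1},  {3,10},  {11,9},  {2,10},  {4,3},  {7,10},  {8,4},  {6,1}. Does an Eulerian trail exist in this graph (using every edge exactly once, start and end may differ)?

No

Degrees: 0:1, 1:4, 2:1, 3:3, 4:3, 5:1, 6:1, 7:1, 8:2, 9:3, 10:4, 11:2
Odd-degree vertices: 0, 2, 3, 4, 5, 6, 7, 9 (8 total).
With 8 odd-degree vertices (more than two), no single trail can use every edge.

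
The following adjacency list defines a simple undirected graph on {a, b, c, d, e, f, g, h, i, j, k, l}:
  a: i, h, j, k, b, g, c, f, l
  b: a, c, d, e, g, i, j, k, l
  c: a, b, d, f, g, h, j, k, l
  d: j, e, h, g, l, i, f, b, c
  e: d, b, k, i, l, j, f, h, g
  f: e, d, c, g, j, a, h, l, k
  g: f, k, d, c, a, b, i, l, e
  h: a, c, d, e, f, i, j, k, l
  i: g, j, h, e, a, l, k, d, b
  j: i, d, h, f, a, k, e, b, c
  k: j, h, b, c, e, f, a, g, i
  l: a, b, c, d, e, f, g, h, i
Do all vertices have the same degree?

Degrees: a:9, b:9, c:9, d:9, e:9, f:9, g:9, h:9, i:9, j:9, k:9, l:9
Every vertex has degree 9, so the graph is 9-regular.

Yes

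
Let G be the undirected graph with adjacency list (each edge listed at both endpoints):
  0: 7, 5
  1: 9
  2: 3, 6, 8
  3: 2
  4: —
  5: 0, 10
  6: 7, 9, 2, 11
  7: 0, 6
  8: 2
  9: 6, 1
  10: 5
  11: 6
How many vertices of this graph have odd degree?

6

Degrees: 0:2, 1:1, 2:3, 3:1, 4:0, 5:2, 6:4, 7:2, 8:1, 9:2, 10:1, 11:1
Odd-degree vertices: 1, 2, 3, 8, 10, 11.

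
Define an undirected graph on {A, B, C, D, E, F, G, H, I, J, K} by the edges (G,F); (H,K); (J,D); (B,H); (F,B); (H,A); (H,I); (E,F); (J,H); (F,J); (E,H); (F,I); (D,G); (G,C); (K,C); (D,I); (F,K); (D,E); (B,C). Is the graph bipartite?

Yes

Partition the vertices as {C, D, F, H} vs {A, B, E, G, I, J, K}. Each listed edge has one endpoint in each part, so the graph is bipartite.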